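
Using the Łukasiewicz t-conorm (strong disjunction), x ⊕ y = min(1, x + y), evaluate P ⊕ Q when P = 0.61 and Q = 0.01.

0.62

P ⊕ Q = min(1, 0.61 + 0.01) = min(1, 0.62) = 0.62
For comparison, the Gödel t-conorm max(x, y) would give 0.61.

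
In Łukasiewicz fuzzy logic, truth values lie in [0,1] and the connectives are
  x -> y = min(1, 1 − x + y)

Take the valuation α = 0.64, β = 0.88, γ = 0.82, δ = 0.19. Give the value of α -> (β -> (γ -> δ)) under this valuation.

0.85

γ -> δ = min(1, 1 − 0.82 + 0.19) = min(1, 0.37) = 0.37
β -> (γ -> δ) = min(1, 1 − 0.88 + 0.37) = min(1, 0.49) = 0.49
α -> (β -> (γ -> δ)) = min(1, 1 − 0.64 + 0.49) = min(1, 0.85) = 0.85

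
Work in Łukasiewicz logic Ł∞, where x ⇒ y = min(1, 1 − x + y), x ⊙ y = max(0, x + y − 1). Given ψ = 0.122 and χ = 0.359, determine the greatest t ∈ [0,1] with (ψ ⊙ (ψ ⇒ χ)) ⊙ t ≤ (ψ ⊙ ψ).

ψ ⇒ χ = min(1, 1 − 0.122 + 0.359) = min(1, 1.237) = 1.000
ψ ⊙ (ψ ⇒ χ) = max(0, 0.122 + 1.000 − 1) = max(0, 0.122) = 0.122
So the left factor is ψ ⊙ (ψ ⇒ χ) = 0.122.
ψ ⊙ ψ = max(0, 0.122 + 0.122 − 1) = max(0, -0.756) = 0.000
So the right-hand bound is ψ ⊙ ψ = 0.000.
The residuum of the Łukasiewicz t-norm gives the supremum: min(1, 1 − 0.122 + 0.000).
1 − 0.122 + 0.000 = 0.878, so t = min(1, 0.878) = 0.878.
Check: 0.122 ⊙ 0.878 = max(0, 0.000) = 0.000 ≤ 0.000.

0.878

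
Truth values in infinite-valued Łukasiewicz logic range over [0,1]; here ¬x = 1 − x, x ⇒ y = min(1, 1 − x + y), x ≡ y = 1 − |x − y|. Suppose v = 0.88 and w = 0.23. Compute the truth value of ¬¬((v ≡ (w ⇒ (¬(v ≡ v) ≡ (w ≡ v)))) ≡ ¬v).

v ≡ v = 1 − |0.88 − 0.88| = 1 − 0.00 = 1.00
¬(v ≡ v) = 1 − 1.00 = 0.00
w ≡ v = 1 − |0.23 − 0.88| = 1 − 0.65 = 0.35
¬(v ≡ v) ≡ (w ≡ v) = 1 − |0.00 − 0.35| = 1 − 0.35 = 0.65
w ⇒ (¬(v ≡ v) ≡ (w ≡ v)) = min(1, 1 − 0.23 + 0.65) = min(1, 1.42) = 1.00
v ≡ (w ⇒ (¬(v ≡ v) ≡ (w ≡ v))) = 1 − |0.88 − 1.00| = 1 − 0.12 = 0.88
¬v = 1 − 0.88 = 0.12
(v ≡ (w ⇒ (¬(v ≡ v) ≡ (w ≡ v)))) ≡ ¬v = 1 − |0.88 − 0.12| = 1 − 0.76 = 0.24
¬((v ≡ (w ⇒ (¬(v ≡ v) ≡ (w ≡ v)))) ≡ ¬v) = 1 − 0.24 = 0.76
¬¬((v ≡ (w ⇒ (¬(v ≡ v) ≡ (w ≡ v)))) ≡ ¬v) = 1 − 0.76 = 0.24

0.24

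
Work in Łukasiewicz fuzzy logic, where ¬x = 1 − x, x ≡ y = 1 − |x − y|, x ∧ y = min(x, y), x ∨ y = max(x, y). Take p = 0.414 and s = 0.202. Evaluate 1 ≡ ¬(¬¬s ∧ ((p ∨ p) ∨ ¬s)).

¬s = 1 − 0.202 = 0.798
¬¬s = 1 − 0.798 = 0.202
p ∨ p = max(0.414, 0.414) = 0.414
(p ∨ p) ∨ ¬s = max(0.414, 0.798) = 0.798
¬¬s ∧ ((p ∨ p) ∨ ¬s) = min(0.202, 0.798) = 0.202
¬(¬¬s ∧ ((p ∨ p) ∨ ¬s)) = 1 − 0.202 = 0.798
1 ≡ ¬(¬¬s ∧ ((p ∨ p) ∨ ¬s)) = 1 − |1.000 − 0.798| = 1 − 0.202 = 0.798

0.798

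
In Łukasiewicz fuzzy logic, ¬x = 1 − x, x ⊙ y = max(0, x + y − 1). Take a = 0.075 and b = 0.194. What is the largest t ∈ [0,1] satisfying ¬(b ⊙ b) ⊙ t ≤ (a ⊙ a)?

b ⊙ b = max(0, 0.194 + 0.194 − 1) = max(0, -0.612) = 0.000
¬(b ⊙ b) = 1 − 0.000 = 1.000
So the left factor is ¬(b ⊙ b) = 1.000.
a ⊙ a = max(0, 0.075 + 0.075 − 1) = max(0, -0.850) = 0.000
So the right-hand bound is a ⊙ a = 0.000.
The residuum of the Łukasiewicz t-norm gives the supremum: min(1, 1 − 1.000 + 0.000).
1 − 1.000 + 0.000 = 0.000, so t = min(1, 0.000) = 0.000.
Check: 1.000 ⊙ 0.000 = max(0, 0.000) = 0.000 ≤ 0.000.

0.000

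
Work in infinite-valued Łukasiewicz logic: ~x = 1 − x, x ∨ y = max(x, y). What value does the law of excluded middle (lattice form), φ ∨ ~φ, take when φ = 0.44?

0.56

~φ = 1 − 0.44 = 0.56
φ ∨ ~φ = max(0.44, 0.56) = 0.56
(The value 0.56 < 1 shows this instance is not satisfied; not a Ł∞-tautology — its value is max(a, 1−a).)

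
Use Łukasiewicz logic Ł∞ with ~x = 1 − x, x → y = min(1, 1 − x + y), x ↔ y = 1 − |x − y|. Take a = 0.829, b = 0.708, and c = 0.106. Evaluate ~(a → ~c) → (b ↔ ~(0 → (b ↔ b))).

1.000

~c = 1 − 0.106 = 0.894
a → ~c = min(1, 1 − 0.829 + 0.894) = min(1, 1.065) = 1.000
~(a → ~c) = 1 − 1.000 = 0.000
b ↔ b = 1 − |0.708 − 0.708| = 1 − 0.000 = 1.000
0 → (b ↔ b) = min(1, 1 − 0.000 + 1.000) = min(1, 2.000) = 1.000
~(0 → (b ↔ b)) = 1 − 1.000 = 0.000
b ↔ ~(0 → (b ↔ b)) = 1 − |0.708 − 0.000| = 1 − 0.708 = 0.292
~(a → ~c) → (b ↔ ~(0 → (b ↔ b))) = min(1, 1 − 0.000 + 0.292) = min(1, 1.292) = 1.000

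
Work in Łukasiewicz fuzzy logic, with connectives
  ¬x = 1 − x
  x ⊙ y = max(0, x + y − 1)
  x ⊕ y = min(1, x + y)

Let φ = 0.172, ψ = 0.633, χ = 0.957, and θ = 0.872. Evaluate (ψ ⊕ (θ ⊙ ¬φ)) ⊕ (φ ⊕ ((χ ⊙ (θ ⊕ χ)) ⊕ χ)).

¬φ = 1 − 0.172 = 0.828
θ ⊙ ¬φ = max(0, 0.872 + 0.828 − 1) = max(0, 0.700) = 0.700
ψ ⊕ (θ ⊙ ¬φ) = min(1, 0.633 + 0.700) = min(1, 1.333) = 1.000
θ ⊕ χ = min(1, 0.872 + 0.957) = min(1, 1.829) = 1.000
χ ⊙ (θ ⊕ χ) = max(0, 0.957 + 1.000 − 1) = max(0, 0.957) = 0.957
(χ ⊙ (θ ⊕ χ)) ⊕ χ = min(1, 0.957 + 0.957) = min(1, 1.914) = 1.000
φ ⊕ ((χ ⊙ (θ ⊕ χ)) ⊕ χ) = min(1, 0.172 + 1.000) = min(1, 1.172) = 1.000
(ψ ⊕ (θ ⊙ ¬φ)) ⊕ (φ ⊕ ((χ ⊙ (θ ⊕ χ)) ⊕ χ)) = min(1, 1.000 + 1.000) = min(1, 2.000) = 1.000

1.000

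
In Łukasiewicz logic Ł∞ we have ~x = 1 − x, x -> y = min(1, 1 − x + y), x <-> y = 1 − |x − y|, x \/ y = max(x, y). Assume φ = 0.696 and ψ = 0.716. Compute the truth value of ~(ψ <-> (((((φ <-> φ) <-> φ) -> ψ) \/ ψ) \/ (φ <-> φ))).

φ <-> φ = 1 − |0.696 − 0.696| = 1 − 0.000 = 1.000
(φ <-> φ) <-> φ = 1 − |1.000 − 0.696| = 1 − 0.304 = 0.696
((φ <-> φ) <-> φ) -> ψ = min(1, 1 − 0.696 + 0.716) = min(1, 1.020) = 1.000
(((φ <-> φ) <-> φ) -> ψ) \/ ψ = max(1.000, 0.716) = 1.000
((((φ <-> φ) <-> φ) -> ψ) \/ ψ) \/ (φ <-> φ) = max(1.000, 1.000) = 1.000
ψ <-> (((((φ <-> φ) <-> φ) -> ψ) \/ ψ) \/ (φ <-> φ)) = 1 − |0.716 − 1.000| = 1 − 0.284 = 0.716
~(ψ <-> (((((φ <-> φ) <-> φ) -> ψ) \/ ψ) \/ (φ <-> φ))) = 1 − 0.716 = 0.284

0.284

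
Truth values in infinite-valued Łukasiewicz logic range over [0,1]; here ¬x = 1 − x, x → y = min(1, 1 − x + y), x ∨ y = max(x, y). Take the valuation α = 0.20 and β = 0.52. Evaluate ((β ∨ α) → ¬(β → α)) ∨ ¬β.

β ∨ α = max(0.52, 0.20) = 0.52
β → α = min(1, 1 − 0.52 + 0.20) = min(1, 0.68) = 0.68
¬(β → α) = 1 − 0.68 = 0.32
(β ∨ α) → ¬(β → α) = min(1, 1 − 0.52 + 0.32) = min(1, 0.80) = 0.80
¬β = 1 − 0.52 = 0.48
((β ∨ α) → ¬(β → α)) ∨ ¬β = max(0.80, 0.48) = 0.80

0.80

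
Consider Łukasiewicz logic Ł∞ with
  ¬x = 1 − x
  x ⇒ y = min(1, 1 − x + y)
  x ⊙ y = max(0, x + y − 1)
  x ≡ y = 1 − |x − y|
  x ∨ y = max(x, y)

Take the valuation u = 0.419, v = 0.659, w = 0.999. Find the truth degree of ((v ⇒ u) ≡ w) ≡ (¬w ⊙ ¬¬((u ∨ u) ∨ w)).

v ⇒ u = min(1, 1 − 0.659 + 0.419) = min(1, 0.760) = 0.760
(v ⇒ u) ≡ w = 1 − |0.760 − 0.999| = 1 − 0.239 = 0.761
¬w = 1 − 0.999 = 0.001
u ∨ u = max(0.419, 0.419) = 0.419
(u ∨ u) ∨ w = max(0.419, 0.999) = 0.999
¬((u ∨ u) ∨ w) = 1 − 0.999 = 0.001
¬¬((u ∨ u) ∨ w) = 1 − 0.001 = 0.999
¬w ⊙ ¬¬((u ∨ u) ∨ w) = max(0, 0.001 + 0.999 − 1) = max(0, 0.000) = 0.000
((v ⇒ u) ≡ w) ≡ (¬w ⊙ ¬¬((u ∨ u) ∨ w)) = 1 − |0.761 − 0.000| = 1 − 0.761 = 0.239

0.239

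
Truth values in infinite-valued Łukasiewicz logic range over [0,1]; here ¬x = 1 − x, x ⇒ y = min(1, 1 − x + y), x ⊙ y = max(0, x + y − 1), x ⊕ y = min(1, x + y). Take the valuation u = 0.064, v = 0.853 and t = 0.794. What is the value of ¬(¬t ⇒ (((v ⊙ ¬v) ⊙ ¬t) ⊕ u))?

0.142

¬t = 1 − 0.794 = 0.206
¬v = 1 − 0.853 = 0.147
v ⊙ ¬v = max(0, 0.853 + 0.147 − 1) = max(0, 0.000) = 0.000
(v ⊙ ¬v) ⊙ ¬t = max(0, 0.000 + 0.206 − 1) = max(0, -0.794) = 0.000
((v ⊙ ¬v) ⊙ ¬t) ⊕ u = min(1, 0.000 + 0.064) = min(1, 0.064) = 0.064
¬t ⇒ (((v ⊙ ¬v) ⊙ ¬t) ⊕ u) = min(1, 1 − 0.206 + 0.064) = min(1, 0.858) = 0.858
¬(¬t ⇒ (((v ⊙ ¬v) ⊙ ¬t) ⊕ u)) = 1 − 0.858 = 0.142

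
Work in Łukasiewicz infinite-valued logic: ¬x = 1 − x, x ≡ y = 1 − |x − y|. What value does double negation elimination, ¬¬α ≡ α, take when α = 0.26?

¬α = 1 − 0.26 = 0.74
¬¬α = 1 − 0.74 = 0.26
¬¬α ≡ α = 1 − |0.26 − 0.26| = 1 − 0.00 = 1.00
(As expected: always 1 in Ł∞ since negation is involutive.)

1.00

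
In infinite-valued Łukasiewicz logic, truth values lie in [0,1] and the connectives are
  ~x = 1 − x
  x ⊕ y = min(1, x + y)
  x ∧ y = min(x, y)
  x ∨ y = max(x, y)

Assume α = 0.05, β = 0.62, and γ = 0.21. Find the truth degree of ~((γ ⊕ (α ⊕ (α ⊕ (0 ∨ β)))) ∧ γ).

0 ∨ β = max(0.00, 0.62) = 0.62
α ⊕ (0 ∨ β) = min(1, 0.05 + 0.62) = min(1, 0.67) = 0.67
α ⊕ (α ⊕ (0 ∨ β)) = min(1, 0.05 + 0.67) = min(1, 0.72) = 0.72
γ ⊕ (α ⊕ (α ⊕ (0 ∨ β))) = min(1, 0.21 + 0.72) = min(1, 0.93) = 0.93
(γ ⊕ (α ⊕ (α ⊕ (0 ∨ β)))) ∧ γ = min(0.93, 0.21) = 0.21
~((γ ⊕ (α ⊕ (α ⊕ (0 ∨ β)))) ∧ γ) = 1 − 0.21 = 0.79

0.79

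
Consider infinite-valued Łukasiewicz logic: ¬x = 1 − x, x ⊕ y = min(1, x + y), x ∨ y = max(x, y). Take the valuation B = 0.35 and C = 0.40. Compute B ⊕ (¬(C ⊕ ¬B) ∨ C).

¬B = 1 − 0.35 = 0.65
C ⊕ ¬B = min(1, 0.40 + 0.65) = min(1, 1.05) = 1.00
¬(C ⊕ ¬B) = 1 − 1.00 = 0.00
¬(C ⊕ ¬B) ∨ C = max(0.00, 0.40) = 0.40
B ⊕ (¬(C ⊕ ¬B) ∨ C) = min(1, 0.35 + 0.40) = min(1, 0.75) = 0.75

0.75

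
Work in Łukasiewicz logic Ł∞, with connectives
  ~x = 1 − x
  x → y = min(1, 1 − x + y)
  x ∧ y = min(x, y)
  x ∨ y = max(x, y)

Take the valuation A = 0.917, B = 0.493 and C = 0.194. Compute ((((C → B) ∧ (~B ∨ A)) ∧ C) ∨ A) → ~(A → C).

C → B = min(1, 1 − 0.194 + 0.493) = min(1, 1.299) = 1.000
~B = 1 − 0.493 = 0.507
~B ∨ A = max(0.507, 0.917) = 0.917
(C → B) ∧ (~B ∨ A) = min(1.000, 0.917) = 0.917
((C → B) ∧ (~B ∨ A)) ∧ C = min(0.917, 0.194) = 0.194
(((C → B) ∧ (~B ∨ A)) ∧ C) ∨ A = max(0.194, 0.917) = 0.917
A → C = min(1, 1 − 0.917 + 0.194) = min(1, 0.277) = 0.277
~(A → C) = 1 − 0.277 = 0.723
((((C → B) ∧ (~B ∨ A)) ∧ C) ∨ A) → ~(A → C) = min(1, 1 − 0.917 + 0.723) = min(1, 0.806) = 0.806

0.806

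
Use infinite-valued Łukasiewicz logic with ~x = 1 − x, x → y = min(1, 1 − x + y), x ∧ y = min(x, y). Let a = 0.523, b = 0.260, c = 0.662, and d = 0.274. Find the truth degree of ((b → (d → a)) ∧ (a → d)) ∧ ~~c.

0.662

d → a = min(1, 1 − 0.274 + 0.523) = min(1, 1.249) = 1.000
b → (d → a) = min(1, 1 − 0.260 + 1.000) = min(1, 1.740) = 1.000
a → d = min(1, 1 − 0.523 + 0.274) = min(1, 0.751) = 0.751
(b → (d → a)) ∧ (a → d) = min(1.000, 0.751) = 0.751
~c = 1 − 0.662 = 0.338
~~c = 1 − 0.338 = 0.662
((b → (d → a)) ∧ (a → d)) ∧ ~~c = min(0.751, 0.662) = 0.662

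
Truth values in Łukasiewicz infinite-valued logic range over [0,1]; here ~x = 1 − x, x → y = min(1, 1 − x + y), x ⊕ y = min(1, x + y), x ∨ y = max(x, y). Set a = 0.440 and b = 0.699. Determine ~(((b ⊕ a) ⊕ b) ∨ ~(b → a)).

b ⊕ a = min(1, 0.699 + 0.440) = min(1, 1.139) = 1.000
(b ⊕ a) ⊕ b = min(1, 1.000 + 0.699) = min(1, 1.699) = 1.000
b → a = min(1, 1 − 0.699 + 0.440) = min(1, 0.741) = 0.741
~(b → a) = 1 − 0.741 = 0.259
((b ⊕ a) ⊕ b) ∨ ~(b → a) = max(1.000, 0.259) = 1.000
~(((b ⊕ a) ⊕ b) ∨ ~(b → a)) = 1 − 1.000 = 0.000

0.000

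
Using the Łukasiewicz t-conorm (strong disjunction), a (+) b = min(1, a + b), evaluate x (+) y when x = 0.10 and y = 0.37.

0.47

x (+) y = min(1, 0.10 + 0.37) = min(1, 0.47) = 0.47
For comparison, the Gödel t-conorm max(a, b) would give 0.37.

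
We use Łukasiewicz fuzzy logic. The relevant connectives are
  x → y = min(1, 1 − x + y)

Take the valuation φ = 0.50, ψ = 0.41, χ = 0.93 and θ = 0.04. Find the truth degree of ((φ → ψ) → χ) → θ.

0.04

φ → ψ = min(1, 1 − 0.50 + 0.41) = min(1, 0.91) = 0.91
(φ → ψ) → χ = min(1, 1 − 0.91 + 0.93) = min(1, 1.02) = 1.00
((φ → ψ) → χ) → θ = min(1, 1 − 1.00 + 0.04) = min(1, 0.04) = 0.04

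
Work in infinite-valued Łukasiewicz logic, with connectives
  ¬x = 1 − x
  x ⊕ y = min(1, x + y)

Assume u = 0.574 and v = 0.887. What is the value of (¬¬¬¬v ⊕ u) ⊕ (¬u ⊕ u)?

1.000

¬v = 1 − 0.887 = 0.113
¬¬v = 1 − 0.113 = 0.887
¬¬¬v = 1 − 0.887 = 0.113
¬¬¬¬v = 1 − 0.113 = 0.887
¬¬¬¬v ⊕ u = min(1, 0.887 + 0.574) = min(1, 1.461) = 1.000
¬u = 1 − 0.574 = 0.426
¬u ⊕ u = min(1, 0.426 + 0.574) = min(1, 1.000) = 1.000
(¬¬¬¬v ⊕ u) ⊕ (¬u ⊕ u) = min(1, 1.000 + 1.000) = min(1, 2.000) = 1.000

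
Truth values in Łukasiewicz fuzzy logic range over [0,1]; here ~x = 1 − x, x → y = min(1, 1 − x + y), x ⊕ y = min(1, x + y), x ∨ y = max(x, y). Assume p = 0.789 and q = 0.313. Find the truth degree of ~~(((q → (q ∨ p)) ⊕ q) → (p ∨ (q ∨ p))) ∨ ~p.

q ∨ p = max(0.313, 0.789) = 0.789
q → (q ∨ p) = min(1, 1 − 0.313 + 0.789) = min(1, 1.476) = 1.000
(q → (q ∨ p)) ⊕ q = min(1, 1.000 + 0.313) = min(1, 1.313) = 1.000
p ∨ (q ∨ p) = max(0.789, 0.789) = 0.789
((q → (q ∨ p)) ⊕ q) → (p ∨ (q ∨ p)) = min(1, 1 − 1.000 + 0.789) = min(1, 0.789) = 0.789
~(((q → (q ∨ p)) ⊕ q) → (p ∨ (q ∨ p))) = 1 − 0.789 = 0.211
~~(((q → (q ∨ p)) ⊕ q) → (p ∨ (q ∨ p))) = 1 − 0.211 = 0.789
~p = 1 − 0.789 = 0.211
~~(((q → (q ∨ p)) ⊕ q) → (p ∨ (q ∨ p))) ∨ ~p = max(0.789, 0.211) = 0.789

0.789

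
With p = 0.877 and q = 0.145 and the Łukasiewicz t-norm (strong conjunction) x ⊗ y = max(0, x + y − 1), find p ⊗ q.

p ⊗ q = max(0, 0.877 + 0.145 − 1) = max(0, 0.022) = 0.022
For comparison, the Gödel (minimum) t-norm min(x, y) would give 0.145.

0.022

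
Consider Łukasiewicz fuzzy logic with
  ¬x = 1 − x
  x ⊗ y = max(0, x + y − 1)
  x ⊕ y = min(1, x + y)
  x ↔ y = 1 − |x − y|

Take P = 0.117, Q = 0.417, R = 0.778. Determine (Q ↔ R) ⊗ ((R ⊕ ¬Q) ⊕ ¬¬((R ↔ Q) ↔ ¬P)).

Q ↔ R = 1 − |0.417 − 0.778| = 1 − 0.361 = 0.639
¬Q = 1 − 0.417 = 0.583
R ⊕ ¬Q = min(1, 0.778 + 0.583) = min(1, 1.361) = 1.000
R ↔ Q = 1 − |0.778 − 0.417| = 1 − 0.361 = 0.639
¬P = 1 − 0.117 = 0.883
(R ↔ Q) ↔ ¬P = 1 − |0.639 − 0.883| = 1 − 0.244 = 0.756
¬((R ↔ Q) ↔ ¬P) = 1 − 0.756 = 0.244
¬¬((R ↔ Q) ↔ ¬P) = 1 − 0.244 = 0.756
(R ⊕ ¬Q) ⊕ ¬¬((R ↔ Q) ↔ ¬P) = min(1, 1.000 + 0.756) = min(1, 1.756) = 1.000
(Q ↔ R) ⊗ ((R ⊕ ¬Q) ⊕ ¬¬((R ↔ Q) ↔ ¬P)) = max(0, 0.639 + 1.000 − 1) = max(0, 0.639) = 0.639

0.639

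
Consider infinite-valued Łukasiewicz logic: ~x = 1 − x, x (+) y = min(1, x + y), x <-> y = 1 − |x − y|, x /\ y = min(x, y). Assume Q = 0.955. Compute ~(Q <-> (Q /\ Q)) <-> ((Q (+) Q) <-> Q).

0.045

Q /\ Q = min(0.955, 0.955) = 0.955
Q <-> (Q /\ Q) = 1 − |0.955 − 0.955| = 1 − 0.000 = 1.000
~(Q <-> (Q /\ Q)) = 1 − 1.000 = 0.000
Q (+) Q = min(1, 0.955 + 0.955) = min(1, 1.910) = 1.000
(Q (+) Q) <-> Q = 1 − |1.000 − 0.955| = 1 − 0.045 = 0.955
~(Q <-> (Q /\ Q)) <-> ((Q (+) Q) <-> Q) = 1 − |0.000 − 0.955| = 1 − 0.955 = 0.045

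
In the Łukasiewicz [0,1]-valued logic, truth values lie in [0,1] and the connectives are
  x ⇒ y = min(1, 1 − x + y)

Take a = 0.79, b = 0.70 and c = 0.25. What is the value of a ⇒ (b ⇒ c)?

b ⇒ c = min(1, 1 − 0.70 + 0.25) = min(1, 0.55) = 0.55
a ⇒ (b ⇒ c) = min(1, 1 − 0.79 + 0.55) = min(1, 0.76) = 0.76

0.76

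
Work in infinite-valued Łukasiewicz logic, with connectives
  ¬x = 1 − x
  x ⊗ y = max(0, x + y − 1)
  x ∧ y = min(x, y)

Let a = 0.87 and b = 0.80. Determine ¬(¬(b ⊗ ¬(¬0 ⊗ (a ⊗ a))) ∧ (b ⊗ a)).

0.33

¬0 = 1 − 0.00 = 1.00
a ⊗ a = max(0, 0.87 + 0.87 − 1) = max(0, 0.74) = 0.74
¬0 ⊗ (a ⊗ a) = max(0, 1.00 + 0.74 − 1) = max(0, 0.74) = 0.74
¬(¬0 ⊗ (a ⊗ a)) = 1 − 0.74 = 0.26
b ⊗ ¬(¬0 ⊗ (a ⊗ a)) = max(0, 0.80 + 0.26 − 1) = max(0, 0.06) = 0.06
¬(b ⊗ ¬(¬0 ⊗ (a ⊗ a))) = 1 − 0.06 = 0.94
b ⊗ a = max(0, 0.80 + 0.87 − 1) = max(0, 0.67) = 0.67
¬(b ⊗ ¬(¬0 ⊗ (a ⊗ a))) ∧ (b ⊗ a) = min(0.94, 0.67) = 0.67
¬(¬(b ⊗ ¬(¬0 ⊗ (a ⊗ a))) ∧ (b ⊗ a)) = 1 − 0.67 = 0.33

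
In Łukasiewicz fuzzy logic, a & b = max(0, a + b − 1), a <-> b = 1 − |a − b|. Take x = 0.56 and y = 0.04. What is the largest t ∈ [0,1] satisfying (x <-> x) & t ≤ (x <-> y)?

x <-> x = 1 − |0.56 − 0.56| = 1 − 0.00 = 1.00
So the left factor is x <-> x = 1.00.
x <-> y = 1 − |0.56 − 0.04| = 1 − 0.52 = 0.48
So the right-hand bound is x <-> y = 0.48.
The residuum of the Łukasiewicz t-norm gives the supremum: min(1, 1 − 1.00 + 0.48).
1 − 1.00 + 0.48 = 0.48, so t = min(1, 0.48) = 0.48.
Check: 1.00 & 0.48 = max(0, 0.48) = 0.48 ≤ 0.48.

0.48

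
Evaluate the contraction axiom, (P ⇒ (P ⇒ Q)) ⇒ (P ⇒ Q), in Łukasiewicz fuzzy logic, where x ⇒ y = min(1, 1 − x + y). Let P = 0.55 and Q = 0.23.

0.68

P ⇒ Q = min(1, 1 − 0.55 + 0.23) = min(1, 0.68) = 0.68
P ⇒ (P ⇒ Q) = min(1, 1 − 0.55 + 0.68) = min(1, 1.13) = 1.00
(P ⇒ (P ⇒ Q)) ⇒ (P ⇒ Q) = min(1, 1 − 1.00 + 0.68) = min(1, 0.68) = 0.68
(The value 0.68 < 1 shows this instance is not satisfied; fails in Ł∞ (the t-norm is not idempotent).)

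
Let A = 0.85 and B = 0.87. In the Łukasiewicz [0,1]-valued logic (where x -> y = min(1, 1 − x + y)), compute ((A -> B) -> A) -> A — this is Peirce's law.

1.00

A -> B = min(1, 1 − 0.85 + 0.87) = min(1, 1.02) = 1.00
(A -> B) -> A = min(1, 1 − 1.00 + 0.85) = min(1, 0.85) = 0.85
((A -> B) -> A) -> A = min(1, 1 − 0.85 + 0.85) = min(1, 1.00) = 1.00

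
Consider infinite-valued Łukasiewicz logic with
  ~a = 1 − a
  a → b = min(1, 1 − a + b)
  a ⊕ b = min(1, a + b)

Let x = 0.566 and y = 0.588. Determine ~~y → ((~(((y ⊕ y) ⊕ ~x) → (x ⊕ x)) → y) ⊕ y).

1.000

~y = 1 − 0.588 = 0.412
~~y = 1 − 0.412 = 0.588
y ⊕ y = min(1, 0.588 + 0.588) = min(1, 1.176) = 1.000
~x = 1 − 0.566 = 0.434
(y ⊕ y) ⊕ ~x = min(1, 1.000 + 0.434) = min(1, 1.434) = 1.000
x ⊕ x = min(1, 0.566 + 0.566) = min(1, 1.132) = 1.000
((y ⊕ y) ⊕ ~x) → (x ⊕ x) = min(1, 1 − 1.000 + 1.000) = min(1, 1.000) = 1.000
~(((y ⊕ y) ⊕ ~x) → (x ⊕ x)) = 1 − 1.000 = 0.000
~(((y ⊕ y) ⊕ ~x) → (x ⊕ x)) → y = min(1, 1 − 0.000 + 0.588) = min(1, 1.588) = 1.000
(~(((y ⊕ y) ⊕ ~x) → (x ⊕ x)) → y) ⊕ y = min(1, 1.000 + 0.588) = min(1, 1.588) = 1.000
~~y → ((~(((y ⊕ y) ⊕ ~x) → (x ⊕ x)) → y) ⊕ y) = min(1, 1 − 0.588 + 1.000) = min(1, 1.412) = 1.000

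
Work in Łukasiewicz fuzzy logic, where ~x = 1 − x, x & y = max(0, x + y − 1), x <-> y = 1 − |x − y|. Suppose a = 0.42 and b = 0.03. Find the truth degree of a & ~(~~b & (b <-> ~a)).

0.42

~b = 1 − 0.03 = 0.97
~~b = 1 − 0.97 = 0.03
~a = 1 − 0.42 = 0.58
b <-> ~a = 1 − |0.03 − 0.58| = 1 − 0.55 = 0.45
~~b & (b <-> ~a) = max(0, 0.03 + 0.45 − 1) = max(0, -0.52) = 0.00
~(~~b & (b <-> ~a)) = 1 − 0.00 = 1.00
a & ~(~~b & (b <-> ~a)) = max(0, 0.42 + 1.00 − 1) = max(0, 0.42) = 0.42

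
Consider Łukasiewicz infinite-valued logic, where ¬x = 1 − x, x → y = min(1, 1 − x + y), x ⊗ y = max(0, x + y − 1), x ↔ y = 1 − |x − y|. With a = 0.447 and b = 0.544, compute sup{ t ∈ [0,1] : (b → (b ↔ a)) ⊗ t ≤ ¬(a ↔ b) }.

b ↔ a = 1 − |0.544 − 0.447| = 1 − 0.097 = 0.903
b → (b ↔ a) = min(1, 1 − 0.544 + 0.903) = min(1, 1.359) = 1.000
So the left factor is b → (b ↔ a) = 1.000.
a ↔ b = 1 − |0.447 − 0.544| = 1 − 0.097 = 0.903
¬(a ↔ b) = 1 − 0.903 = 0.097
So the right-hand bound is ¬(a ↔ b) = 0.097.
The residuum of the Łukasiewicz t-norm gives the supremum: min(1, 1 − 1.000 + 0.097).
1 − 1.000 + 0.097 = 0.097, so t = min(1, 0.097) = 0.097.
Check: 1.000 ⊗ 0.097 = max(0, 0.097) = 0.097 ≤ 0.097.

0.097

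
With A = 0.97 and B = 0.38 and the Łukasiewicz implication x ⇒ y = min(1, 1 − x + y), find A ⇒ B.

0.41

A ⇒ B = min(1, 1 − 0.97 + 0.38) = min(1, 0.41) = 0.41
For comparison, the Gödel implication (1 if x ≤ y else y) would give 0.38.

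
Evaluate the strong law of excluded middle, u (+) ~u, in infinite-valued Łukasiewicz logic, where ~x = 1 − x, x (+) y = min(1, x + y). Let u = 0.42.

~u = 1 − 0.42 = 0.58
u (+) ~u = min(1, 0.42 + 0.58) = min(1, 1.00) = 1.00
(As expected: always 1 in Ł∞ since a ⊕ (1−a) = 1.)

1.00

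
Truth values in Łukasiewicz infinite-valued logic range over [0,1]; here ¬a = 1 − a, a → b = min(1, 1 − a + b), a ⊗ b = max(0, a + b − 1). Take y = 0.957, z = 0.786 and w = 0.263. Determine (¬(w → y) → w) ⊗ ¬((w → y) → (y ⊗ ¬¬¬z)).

w → y = min(1, 1 − 0.263 + 0.957) = min(1, 1.694) = 1.000
¬(w → y) = 1 − 1.000 = 0.000
¬(w → y) → w = min(1, 1 − 0.000 + 0.263) = min(1, 1.263) = 1.000
¬z = 1 − 0.786 = 0.214
¬¬z = 1 − 0.214 = 0.786
¬¬¬z = 1 − 0.786 = 0.214
y ⊗ ¬¬¬z = max(0, 0.957 + 0.214 − 1) = max(0, 0.171) = 0.171
(w → y) → (y ⊗ ¬¬¬z) = min(1, 1 − 1.000 + 0.171) = min(1, 0.171) = 0.171
¬((w → y) → (y ⊗ ¬¬¬z)) = 1 − 0.171 = 0.829
(¬(w → y) → w) ⊗ ¬((w → y) → (y ⊗ ¬¬¬z)) = max(0, 1.000 + 0.829 − 1) = max(0, 0.829) = 0.829

0.829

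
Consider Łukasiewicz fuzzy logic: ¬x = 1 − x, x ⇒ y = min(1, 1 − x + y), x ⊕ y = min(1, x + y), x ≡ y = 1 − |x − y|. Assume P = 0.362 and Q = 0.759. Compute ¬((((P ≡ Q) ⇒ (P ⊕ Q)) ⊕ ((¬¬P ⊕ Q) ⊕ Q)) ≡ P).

P ≡ Q = 1 − |0.362 − 0.759| = 1 − 0.397 = 0.603
P ⊕ Q = min(1, 0.362 + 0.759) = min(1, 1.121) = 1.000
(P ≡ Q) ⇒ (P ⊕ Q) = min(1, 1 − 0.603 + 1.000) = min(1, 1.397) = 1.000
¬P = 1 − 0.362 = 0.638
¬¬P = 1 − 0.638 = 0.362
¬¬P ⊕ Q = min(1, 0.362 + 0.759) = min(1, 1.121) = 1.000
(¬¬P ⊕ Q) ⊕ Q = min(1, 1.000 + 0.759) = min(1, 1.759) = 1.000
((P ≡ Q) ⇒ (P ⊕ Q)) ⊕ ((¬¬P ⊕ Q) ⊕ Q) = min(1, 1.000 + 1.000) = min(1, 2.000) = 1.000
(((P ≡ Q) ⇒ (P ⊕ Q)) ⊕ ((¬¬P ⊕ Q) ⊕ Q)) ≡ P = 1 − |1.000 − 0.362| = 1 − 0.638 = 0.362
¬((((P ≡ Q) ⇒ (P ⊕ Q)) ⊕ ((¬¬P ⊕ Q) ⊕ Q)) ≡ P) = 1 − 0.362 = 0.638

0.638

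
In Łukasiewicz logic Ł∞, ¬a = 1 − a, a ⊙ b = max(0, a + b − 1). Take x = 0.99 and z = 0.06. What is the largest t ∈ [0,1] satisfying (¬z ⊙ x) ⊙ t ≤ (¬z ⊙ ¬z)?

¬z = 1 − 0.06 = 0.94
¬z ⊙ x = max(0, 0.94 + 0.99 − 1) = max(0, 0.93) = 0.93
So the left factor is ¬z ⊙ x = 0.93.
¬z ⊙ ¬z = max(0, 0.94 + 0.94 − 1) = max(0, 0.88) = 0.88
So the right-hand bound is ¬z ⊙ ¬z = 0.88.
The residuum of the Łukasiewicz t-norm gives the supremum: min(1, 1 − 0.93 + 0.88).
1 − 0.93 + 0.88 = 0.95, so t = min(1, 0.95) = 0.95.
Check: 0.93 ⊙ 0.95 = max(0, 0.88) = 0.88 ≤ 0.88.

0.95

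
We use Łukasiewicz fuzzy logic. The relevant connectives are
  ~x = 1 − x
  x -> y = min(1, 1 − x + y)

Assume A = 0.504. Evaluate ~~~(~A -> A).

0.000

~A = 1 − 0.504 = 0.496
~A -> A = min(1, 1 − 0.496 + 0.504) = min(1, 1.008) = 1.000
~(~A -> A) = 1 − 1.000 = 0.000
~~(~A -> A) = 1 − 0.000 = 1.000
~~~(~A -> A) = 1 − 1.000 = 0.000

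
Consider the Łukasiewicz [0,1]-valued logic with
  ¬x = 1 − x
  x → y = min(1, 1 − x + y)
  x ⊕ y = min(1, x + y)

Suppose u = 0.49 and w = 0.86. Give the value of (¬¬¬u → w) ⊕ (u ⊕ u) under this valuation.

¬u = 1 − 0.49 = 0.51
¬¬u = 1 − 0.51 = 0.49
¬¬¬u = 1 − 0.49 = 0.51
¬¬¬u → w = min(1, 1 − 0.51 + 0.86) = min(1, 1.35) = 1.00
u ⊕ u = min(1, 0.49 + 0.49) = min(1, 0.98) = 0.98
(¬¬¬u → w) ⊕ (u ⊕ u) = min(1, 1.00 + 0.98) = min(1, 1.98) = 1.00

1.00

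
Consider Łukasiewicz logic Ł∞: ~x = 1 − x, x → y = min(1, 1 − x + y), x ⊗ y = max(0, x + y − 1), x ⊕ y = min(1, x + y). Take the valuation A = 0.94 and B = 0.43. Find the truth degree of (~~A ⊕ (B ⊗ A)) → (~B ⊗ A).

0.51

~A = 1 − 0.94 = 0.06
~~A = 1 − 0.06 = 0.94
B ⊗ A = max(0, 0.43 + 0.94 − 1) = max(0, 0.37) = 0.37
~~A ⊕ (B ⊗ A) = min(1, 0.94 + 0.37) = min(1, 1.31) = 1.00
~B = 1 − 0.43 = 0.57
~B ⊗ A = max(0, 0.57 + 0.94 − 1) = max(0, 0.51) = 0.51
(~~A ⊕ (B ⊗ A)) → (~B ⊗ A) = min(1, 1 − 1.00 + 0.51) = min(1, 0.51) = 0.51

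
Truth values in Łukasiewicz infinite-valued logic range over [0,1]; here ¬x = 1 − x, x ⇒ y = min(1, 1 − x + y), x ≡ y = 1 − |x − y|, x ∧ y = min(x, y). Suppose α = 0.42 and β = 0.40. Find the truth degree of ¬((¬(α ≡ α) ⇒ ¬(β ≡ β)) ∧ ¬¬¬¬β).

0.60

α ≡ α = 1 − |0.42 − 0.42| = 1 − 0.00 = 1.00
¬(α ≡ α) = 1 − 1.00 = 0.00
β ≡ β = 1 − |0.40 − 0.40| = 1 − 0.00 = 1.00
¬(β ≡ β) = 1 − 1.00 = 0.00
¬(α ≡ α) ⇒ ¬(β ≡ β) = min(1, 1 − 0.00 + 0.00) = min(1, 1.00) = 1.00
¬β = 1 − 0.40 = 0.60
¬¬β = 1 − 0.60 = 0.40
¬¬¬β = 1 − 0.40 = 0.60
¬¬¬¬β = 1 − 0.60 = 0.40
(¬(α ≡ α) ⇒ ¬(β ≡ β)) ∧ ¬¬¬¬β = min(1.00, 0.40) = 0.40
¬((¬(α ≡ α) ⇒ ¬(β ≡ β)) ∧ ¬¬¬¬β) = 1 − 0.40 = 0.60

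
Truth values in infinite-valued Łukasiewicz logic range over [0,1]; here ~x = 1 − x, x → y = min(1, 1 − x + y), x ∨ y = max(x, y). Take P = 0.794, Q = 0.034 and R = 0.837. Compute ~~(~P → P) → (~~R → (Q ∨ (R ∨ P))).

~P = 1 − 0.794 = 0.206
~P → P = min(1, 1 − 0.206 + 0.794) = min(1, 1.588) = 1.000
~(~P → P) = 1 − 1.000 = 0.000
~~(~P → P) = 1 − 0.000 = 1.000
~R = 1 − 0.837 = 0.163
~~R = 1 − 0.163 = 0.837
R ∨ P = max(0.837, 0.794) = 0.837
Q ∨ (R ∨ P) = max(0.034, 0.837) = 0.837
~~R → (Q ∨ (R ∨ P)) = min(1, 1 − 0.837 + 0.837) = min(1, 1.000) = 1.000
~~(~P → P) → (~~R → (Q ∨ (R ∨ P))) = min(1, 1 − 1.000 + 1.000) = min(1, 1.000) = 1.000

1.000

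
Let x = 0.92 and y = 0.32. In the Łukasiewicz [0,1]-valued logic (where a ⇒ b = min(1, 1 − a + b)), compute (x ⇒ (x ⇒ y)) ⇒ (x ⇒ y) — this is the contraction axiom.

x ⇒ y = min(1, 1 − 0.92 + 0.32) = min(1, 0.40) = 0.40
x ⇒ (x ⇒ y) = min(1, 1 − 0.92 + 0.40) = min(1, 0.48) = 0.48
(x ⇒ (x ⇒ y)) ⇒ (x ⇒ y) = min(1, 1 − 0.48 + 0.40) = min(1, 0.92) = 0.92
(The value 0.92 < 1 shows this instance is not satisfied; fails in Ł∞ (the t-norm is not idempotent).)

0.92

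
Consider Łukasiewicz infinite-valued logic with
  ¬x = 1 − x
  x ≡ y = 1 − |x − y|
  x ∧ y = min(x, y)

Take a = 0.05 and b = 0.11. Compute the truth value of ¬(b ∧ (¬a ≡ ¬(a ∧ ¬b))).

0.89

¬a = 1 − 0.05 = 0.95
¬b = 1 − 0.11 = 0.89
a ∧ ¬b = min(0.05, 0.89) = 0.05
¬(a ∧ ¬b) = 1 − 0.05 = 0.95
¬a ≡ ¬(a ∧ ¬b) = 1 − |0.95 − 0.95| = 1 − 0.00 = 1.00
b ∧ (¬a ≡ ¬(a ∧ ¬b)) = min(0.11, 1.00) = 0.11
¬(b ∧ (¬a ≡ ¬(a ∧ ¬b))) = 1 − 0.11 = 0.89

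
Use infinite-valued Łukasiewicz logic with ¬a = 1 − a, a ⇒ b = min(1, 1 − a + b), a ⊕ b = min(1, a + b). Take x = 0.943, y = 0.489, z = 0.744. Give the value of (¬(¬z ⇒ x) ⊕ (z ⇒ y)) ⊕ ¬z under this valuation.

¬z = 1 − 0.744 = 0.256
¬z ⇒ x = min(1, 1 − 0.256 + 0.943) = min(1, 1.687) = 1.000
¬(¬z ⇒ x) = 1 − 1.000 = 0.000
z ⇒ y = min(1, 1 − 0.744 + 0.489) = min(1, 0.745) = 0.745
¬(¬z ⇒ x) ⊕ (z ⇒ y) = min(1, 0.000 + 0.745) = min(1, 0.745) = 0.745
(¬(¬z ⇒ x) ⊕ (z ⇒ y)) ⊕ ¬z = min(1, 0.745 + 0.256) = min(1, 1.001) = 1.000

1.000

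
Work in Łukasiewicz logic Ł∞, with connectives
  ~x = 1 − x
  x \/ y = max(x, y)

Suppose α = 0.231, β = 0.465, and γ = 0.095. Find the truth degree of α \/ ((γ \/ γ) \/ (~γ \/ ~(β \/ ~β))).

γ \/ γ = max(0.095, 0.095) = 0.095
~γ = 1 − 0.095 = 0.905
~β = 1 − 0.465 = 0.535
β \/ ~β = max(0.465, 0.535) = 0.535
~(β \/ ~β) = 1 − 0.535 = 0.465
~γ \/ ~(β \/ ~β) = max(0.905, 0.465) = 0.905
(γ \/ γ) \/ (~γ \/ ~(β \/ ~β)) = max(0.095, 0.905) = 0.905
α \/ ((γ \/ γ) \/ (~γ \/ ~(β \/ ~β))) = max(0.231, 0.905) = 0.905

0.905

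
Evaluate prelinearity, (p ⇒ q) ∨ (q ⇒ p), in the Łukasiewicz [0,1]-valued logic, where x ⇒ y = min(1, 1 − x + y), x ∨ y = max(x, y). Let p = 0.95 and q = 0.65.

p ⇒ q = min(1, 1 − 0.95 + 0.65) = min(1, 0.70) = 0.70
q ⇒ p = min(1, 1 − 0.65 + 0.95) = min(1, 1.30) = 1.00
(p ⇒ q) ∨ (q ⇒ p) = max(0.70, 1.00) = 1.00
(As expected: a Ł∞-tautology — holds in every MV-chain.)

1.00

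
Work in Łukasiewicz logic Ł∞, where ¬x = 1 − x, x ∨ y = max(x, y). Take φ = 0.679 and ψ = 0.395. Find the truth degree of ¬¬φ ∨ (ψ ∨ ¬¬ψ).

0.679

¬φ = 1 − 0.679 = 0.321
¬¬φ = 1 − 0.321 = 0.679
¬ψ = 1 − 0.395 = 0.605
¬¬ψ = 1 − 0.605 = 0.395
ψ ∨ ¬¬ψ = max(0.395, 0.395) = 0.395
¬¬φ ∨ (ψ ∨ ¬¬ψ) = max(0.679, 0.395) = 0.679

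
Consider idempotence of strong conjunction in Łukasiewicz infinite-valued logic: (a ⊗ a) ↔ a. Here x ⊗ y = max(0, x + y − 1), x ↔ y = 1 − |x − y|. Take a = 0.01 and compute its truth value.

0.99

a ⊗ a = max(0, 0.01 + 0.01 − 1) = max(0, -0.98) = 0.00
(a ⊗ a) ↔ a = 1 − |0.00 − 0.01| = 1 − 0.01 = 0.99
(The value 0.99 < 1 shows this instance is not satisfied; fails in Ł∞ since a ⊗ a = max(0, 2a−1) ≠ a in general.)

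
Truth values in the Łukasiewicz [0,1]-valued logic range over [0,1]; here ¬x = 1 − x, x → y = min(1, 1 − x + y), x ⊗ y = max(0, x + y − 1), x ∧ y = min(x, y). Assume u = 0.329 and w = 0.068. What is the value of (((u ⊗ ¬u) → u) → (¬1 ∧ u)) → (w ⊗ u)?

¬u = 1 − 0.329 = 0.671
u ⊗ ¬u = max(0, 0.329 + 0.671 − 1) = max(0, 0.000) = 0.000
(u ⊗ ¬u) → u = min(1, 1 − 0.000 + 0.329) = min(1, 1.329) = 1.000
¬1 = 1 − 1.000 = 0.000
¬1 ∧ u = min(0.000, 0.329) = 0.000
((u ⊗ ¬u) → u) → (¬1 ∧ u) = min(1, 1 − 1.000 + 0.000) = min(1, 0.000) = 0.000
w ⊗ u = max(0, 0.068 + 0.329 − 1) = max(0, -0.603) = 0.000
(((u ⊗ ¬u) → u) → (¬1 ∧ u)) → (w ⊗ u) = min(1, 1 − 0.000 + 0.000) = min(1, 1.000) = 1.000

1.000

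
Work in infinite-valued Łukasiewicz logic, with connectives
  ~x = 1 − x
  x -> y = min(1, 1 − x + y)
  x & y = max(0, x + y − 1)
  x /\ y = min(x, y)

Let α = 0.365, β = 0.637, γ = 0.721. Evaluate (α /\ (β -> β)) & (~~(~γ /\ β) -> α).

0.365

β -> β = min(1, 1 − 0.637 + 0.637) = min(1, 1.000) = 1.000
α /\ (β -> β) = min(0.365, 1.000) = 0.365
~γ = 1 − 0.721 = 0.279
~γ /\ β = min(0.279, 0.637) = 0.279
~(~γ /\ β) = 1 − 0.279 = 0.721
~~(~γ /\ β) = 1 − 0.721 = 0.279
~~(~γ /\ β) -> α = min(1, 1 − 0.279 + 0.365) = min(1, 1.086) = 1.000
(α /\ (β -> β)) & (~~(~γ /\ β) -> α) = max(0, 0.365 + 1.000 − 1) = max(0, 0.365) = 0.365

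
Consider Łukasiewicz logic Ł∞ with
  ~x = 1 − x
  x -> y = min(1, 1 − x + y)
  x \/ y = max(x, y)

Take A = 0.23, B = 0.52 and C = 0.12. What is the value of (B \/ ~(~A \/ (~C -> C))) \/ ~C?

~A = 1 − 0.23 = 0.77
~C = 1 − 0.12 = 0.88
~C -> C = min(1, 1 − 0.88 + 0.12) = min(1, 0.24) = 0.24
~A \/ (~C -> C) = max(0.77, 0.24) = 0.77
~(~A \/ (~C -> C)) = 1 − 0.77 = 0.23
B \/ ~(~A \/ (~C -> C)) = max(0.52, 0.23) = 0.52
(B \/ ~(~A \/ (~C -> C))) \/ ~C = max(0.52, 0.88) = 0.88

0.88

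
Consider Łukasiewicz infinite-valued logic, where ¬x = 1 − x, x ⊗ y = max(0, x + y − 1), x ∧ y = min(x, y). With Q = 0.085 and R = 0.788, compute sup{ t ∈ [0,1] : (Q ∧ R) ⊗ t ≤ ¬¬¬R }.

Q ∧ R = min(0.085, 0.788) = 0.085
So the left factor is Q ∧ R = 0.085.
¬R = 1 − 0.788 = 0.212
¬¬R = 1 − 0.212 = 0.788
¬¬¬R = 1 − 0.788 = 0.212
So the right-hand bound is ¬¬¬R = 0.212.
The residuum of the Łukasiewicz t-norm gives the supremum: min(1, 1 − 0.085 + 0.212).
1 − 0.085 + 0.212 = 1.127, so t = min(1, 1.127) = 1.000.
Check: 0.085 ⊗ 1.000 = max(0, 0.085) = 0.085 ≤ 0.212.

1.000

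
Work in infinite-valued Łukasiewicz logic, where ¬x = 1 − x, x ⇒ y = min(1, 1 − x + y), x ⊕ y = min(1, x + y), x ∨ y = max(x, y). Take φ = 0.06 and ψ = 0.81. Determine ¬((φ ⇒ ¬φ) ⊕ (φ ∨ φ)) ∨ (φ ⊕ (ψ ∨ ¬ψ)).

0.87

¬φ = 1 − 0.06 = 0.94
φ ⇒ ¬φ = min(1, 1 − 0.06 + 0.94) = min(1, 1.88) = 1.00
φ ∨ φ = max(0.06, 0.06) = 0.06
(φ ⇒ ¬φ) ⊕ (φ ∨ φ) = min(1, 1.00 + 0.06) = min(1, 1.06) = 1.00
¬((φ ⇒ ¬φ) ⊕ (φ ∨ φ)) = 1 − 1.00 = 0.00
¬ψ = 1 − 0.81 = 0.19
ψ ∨ ¬ψ = max(0.81, 0.19) = 0.81
φ ⊕ (ψ ∨ ¬ψ) = min(1, 0.06 + 0.81) = min(1, 0.87) = 0.87
¬((φ ⇒ ¬φ) ⊕ (φ ∨ φ)) ∨ (φ ⊕ (ψ ∨ ¬ψ)) = max(0.00, 0.87) = 0.87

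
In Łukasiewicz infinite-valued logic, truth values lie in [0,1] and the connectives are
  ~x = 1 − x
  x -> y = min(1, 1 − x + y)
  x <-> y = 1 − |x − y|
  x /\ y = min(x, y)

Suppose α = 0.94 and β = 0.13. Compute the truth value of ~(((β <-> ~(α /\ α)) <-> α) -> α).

α /\ α = min(0.94, 0.94) = 0.94
~(α /\ α) = 1 − 0.94 = 0.06
β <-> ~(α /\ α) = 1 − |0.13 − 0.06| = 1 − 0.07 = 0.93
(β <-> ~(α /\ α)) <-> α = 1 − |0.93 − 0.94| = 1 − 0.01 = 0.99
((β <-> ~(α /\ α)) <-> α) -> α = min(1, 1 − 0.99 + 0.94) = min(1, 0.95) = 0.95
~(((β <-> ~(α /\ α)) <-> α) -> α) = 1 − 0.95 = 0.05

0.05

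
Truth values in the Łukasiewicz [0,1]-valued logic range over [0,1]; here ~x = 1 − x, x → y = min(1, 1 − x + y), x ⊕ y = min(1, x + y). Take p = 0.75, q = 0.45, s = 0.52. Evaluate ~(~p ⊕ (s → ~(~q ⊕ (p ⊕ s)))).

0.27

~p = 1 − 0.75 = 0.25
~q = 1 − 0.45 = 0.55
p ⊕ s = min(1, 0.75 + 0.52) = min(1, 1.27) = 1.00
~q ⊕ (p ⊕ s) = min(1, 0.55 + 1.00) = min(1, 1.55) = 1.00
~(~q ⊕ (p ⊕ s)) = 1 − 1.00 = 0.00
s → ~(~q ⊕ (p ⊕ s)) = min(1, 1 − 0.52 + 0.00) = min(1, 0.48) = 0.48
~p ⊕ (s → ~(~q ⊕ (p ⊕ s))) = min(1, 0.25 + 0.48) = min(1, 0.73) = 0.73
~(~p ⊕ (s → ~(~q ⊕ (p ⊕ s)))) = 1 − 0.73 = 0.27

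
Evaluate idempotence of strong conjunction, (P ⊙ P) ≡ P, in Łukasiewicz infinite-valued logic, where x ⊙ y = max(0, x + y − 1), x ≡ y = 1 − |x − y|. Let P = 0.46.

P ⊙ P = max(0, 0.46 + 0.46 − 1) = max(0, -0.08) = 0.00
(P ⊙ P) ≡ P = 1 − |0.00 − 0.46| = 1 − 0.46 = 0.54
(The value 0.54 < 1 shows this instance is not satisfied; fails in Ł∞ since a ⊗ a = max(0, 2a−1) ≠ a in general.)

0.54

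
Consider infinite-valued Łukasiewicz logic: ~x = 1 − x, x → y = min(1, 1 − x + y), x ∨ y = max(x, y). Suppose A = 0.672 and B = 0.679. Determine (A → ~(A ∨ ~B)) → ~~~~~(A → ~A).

0.688

~B = 1 − 0.679 = 0.321
A ∨ ~B = max(0.672, 0.321) = 0.672
~(A ∨ ~B) = 1 − 0.672 = 0.328
A → ~(A ∨ ~B) = min(1, 1 − 0.672 + 0.328) = min(1, 0.656) = 0.656
~A = 1 − 0.672 = 0.328
A → ~A = min(1, 1 − 0.672 + 0.328) = min(1, 0.656) = 0.656
~(A → ~A) = 1 − 0.656 = 0.344
~~(A → ~A) = 1 − 0.344 = 0.656
~~~(A → ~A) = 1 − 0.656 = 0.344
~~~~(A → ~A) = 1 − 0.344 = 0.656
~~~~~(A → ~A) = 1 − 0.656 = 0.344
(A → ~(A ∨ ~B)) → ~~~~~(A → ~A) = min(1, 1 − 0.656 + 0.344) = min(1, 0.688) = 0.688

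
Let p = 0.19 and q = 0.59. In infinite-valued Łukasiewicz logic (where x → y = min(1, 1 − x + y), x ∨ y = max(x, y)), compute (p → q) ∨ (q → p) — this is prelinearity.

p → q = min(1, 1 − 0.19 + 0.59) = min(1, 1.40) = 1.00
q → p = min(1, 1 − 0.59 + 0.19) = min(1, 0.60) = 0.60
(p → q) ∨ (q → p) = max(1.00, 0.60) = 1.00
(As expected: a Ł∞-tautology — holds in every MV-chain.)

1.00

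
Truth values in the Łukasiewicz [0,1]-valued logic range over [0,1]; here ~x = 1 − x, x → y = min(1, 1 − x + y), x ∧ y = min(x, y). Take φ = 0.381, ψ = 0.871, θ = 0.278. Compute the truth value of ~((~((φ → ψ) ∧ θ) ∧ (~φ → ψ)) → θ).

0.444

φ → ψ = min(1, 1 − 0.381 + 0.871) = min(1, 1.490) = 1.000
(φ → ψ) ∧ θ = min(1.000, 0.278) = 0.278
~((φ → ψ) ∧ θ) = 1 − 0.278 = 0.722
~φ = 1 − 0.381 = 0.619
~φ → ψ = min(1, 1 − 0.619 + 0.871) = min(1, 1.252) = 1.000
~((φ → ψ) ∧ θ) ∧ (~φ → ψ) = min(0.722, 1.000) = 0.722
(~((φ → ψ) ∧ θ) ∧ (~φ → ψ)) → θ = min(1, 1 − 0.722 + 0.278) = min(1, 0.556) = 0.556
~((~((φ → ψ) ∧ θ) ∧ (~φ → ψ)) → θ) = 1 − 0.556 = 0.444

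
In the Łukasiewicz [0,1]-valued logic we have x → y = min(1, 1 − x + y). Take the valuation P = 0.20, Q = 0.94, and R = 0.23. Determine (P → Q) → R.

0.23

P → Q = min(1, 1 − 0.20 + 0.94) = min(1, 1.74) = 1.00
(P → Q) → R = min(1, 1 − 1.00 + 0.23) = min(1, 0.23) = 0.23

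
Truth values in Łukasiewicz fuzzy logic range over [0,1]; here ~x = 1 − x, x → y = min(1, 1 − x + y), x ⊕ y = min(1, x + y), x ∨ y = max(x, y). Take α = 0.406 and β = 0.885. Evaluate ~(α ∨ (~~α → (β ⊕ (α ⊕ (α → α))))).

~α = 1 − 0.406 = 0.594
~~α = 1 − 0.594 = 0.406
α → α = min(1, 1 − 0.406 + 0.406) = min(1, 1.000) = 1.000
α ⊕ (α → α) = min(1, 0.406 + 1.000) = min(1, 1.406) = 1.000
β ⊕ (α ⊕ (α → α)) = min(1, 0.885 + 1.000) = min(1, 1.885) = 1.000
~~α → (β ⊕ (α ⊕ (α → α))) = min(1, 1 − 0.406 + 1.000) = min(1, 1.594) = 1.000
α ∨ (~~α → (β ⊕ (α ⊕ (α → α)))) = max(0.406, 1.000) = 1.000
~(α ∨ (~~α → (β ⊕ (α ⊕ (α → α))))) = 1 − 1.000 = 0.000

0.000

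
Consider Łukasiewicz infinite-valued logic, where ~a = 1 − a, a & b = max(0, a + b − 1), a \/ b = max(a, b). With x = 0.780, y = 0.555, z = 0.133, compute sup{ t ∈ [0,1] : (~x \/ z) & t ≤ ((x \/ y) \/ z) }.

1.000

~x = 1 − 0.780 = 0.220
~x \/ z = max(0.220, 0.133) = 0.220
So the left factor is ~x \/ z = 0.220.
x \/ y = max(0.780, 0.555) = 0.780
(x \/ y) \/ z = max(0.780, 0.133) = 0.780
So the right-hand bound is (x \/ y) \/ z = 0.780.
The residuum of the Łukasiewicz t-norm gives the supremum: min(1, 1 − 0.220 + 0.780).
1 − 0.220 + 0.780 = 1.560, so t = min(1, 1.560) = 1.000.
Check: 0.220 & 1.000 = max(0, 0.220) = 0.220 ≤ 0.780.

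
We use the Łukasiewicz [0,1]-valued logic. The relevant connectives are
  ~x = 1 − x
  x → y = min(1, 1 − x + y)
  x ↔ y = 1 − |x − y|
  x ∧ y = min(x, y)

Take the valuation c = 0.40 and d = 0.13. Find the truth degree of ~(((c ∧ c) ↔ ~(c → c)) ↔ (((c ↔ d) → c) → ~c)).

c ∧ c = min(0.40, 0.40) = 0.40
c → c = min(1, 1 − 0.40 + 0.40) = min(1, 1.00) = 1.00
~(c → c) = 1 − 1.00 = 0.00
(c ∧ c) ↔ ~(c → c) = 1 − |0.40 − 0.00| = 1 − 0.40 = 0.60
c ↔ d = 1 − |0.40 − 0.13| = 1 − 0.27 = 0.73
(c ↔ d) → c = min(1, 1 − 0.73 + 0.40) = min(1, 0.67) = 0.67
~c = 1 − 0.40 = 0.60
((c ↔ d) → c) → ~c = min(1, 1 − 0.67 + 0.60) = min(1, 0.93) = 0.93
((c ∧ c) ↔ ~(c → c)) ↔ (((c ↔ d) → c) → ~c) = 1 − |0.60 − 0.93| = 1 − 0.33 = 0.67
~(((c ∧ c) ↔ ~(c → c)) ↔ (((c ↔ d) → c) → ~c)) = 1 − 0.67 = 0.33

0.33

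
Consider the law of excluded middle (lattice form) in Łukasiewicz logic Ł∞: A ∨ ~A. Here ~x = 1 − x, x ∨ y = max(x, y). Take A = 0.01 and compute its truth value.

~A = 1 − 0.01 = 0.99
A ∨ ~A = max(0.01, 0.99) = 0.99
(The value 0.99 < 1 shows this instance is not satisfied; not a Ł∞-tautology — its value is max(a, 1−a).)

0.99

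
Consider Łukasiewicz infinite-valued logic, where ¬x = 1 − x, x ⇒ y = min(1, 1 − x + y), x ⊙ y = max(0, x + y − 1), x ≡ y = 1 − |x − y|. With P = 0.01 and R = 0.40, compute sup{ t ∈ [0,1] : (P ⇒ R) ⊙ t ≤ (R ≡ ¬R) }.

P ⇒ R = min(1, 1 − 0.01 + 0.40) = min(1, 1.39) = 1.00
So the left factor is P ⇒ R = 1.00.
¬R = 1 − 0.40 = 0.60
R ≡ ¬R = 1 − |0.40 − 0.60| = 1 − 0.20 = 0.80
So the right-hand bound is R ≡ ¬R = 0.80.
The residuum of the Łukasiewicz t-norm gives the supremum: min(1, 1 − 1.00 + 0.80).
1 − 1.00 + 0.80 = 0.80, so t = min(1, 0.80) = 0.80.
Check: 1.00 ⊙ 0.80 = max(0, 0.80) = 0.80 ≤ 0.80.

0.80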